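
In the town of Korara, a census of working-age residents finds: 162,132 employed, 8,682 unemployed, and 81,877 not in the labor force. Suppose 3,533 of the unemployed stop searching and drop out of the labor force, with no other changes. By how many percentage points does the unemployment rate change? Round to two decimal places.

Initially, labor force = 162,132 + 8,682 = 170,814, so u = 8,682/170,814 = 5.08%.
After the change, unemployed and labor force both fall by 3,533 → E = 162,132, U = 5,149, labor force = 167,281.
New unemployment rate = 5,149 / 167,281 = 3.08%.
Change = 3.08% − 5.08% = −2.00 percentage points.

The unemployment rate changes by −2.00 percentage points.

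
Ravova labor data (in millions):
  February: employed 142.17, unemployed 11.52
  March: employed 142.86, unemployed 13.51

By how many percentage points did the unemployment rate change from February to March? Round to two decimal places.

The unemployment rate changed by +1.14 percentage points.

February: labor force = 142.17 + 11.52 = 153.69; u = 11.52/153.69 = 7.50%.
March: labor force = 142.86 + 13.51 = 156.37; u = 13.51/156.37 = 8.64%.
Change = 8.64% − 7.50% = +1.14 pp.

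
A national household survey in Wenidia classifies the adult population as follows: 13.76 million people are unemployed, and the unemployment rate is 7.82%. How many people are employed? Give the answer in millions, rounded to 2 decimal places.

About 162.20 million are employed.

Labor force = U / u = 13.76 / 0.0782 ≈ 175.96 million.
Employed = labor force − unemployed = 175.96 − 13.76 = 162.20 million.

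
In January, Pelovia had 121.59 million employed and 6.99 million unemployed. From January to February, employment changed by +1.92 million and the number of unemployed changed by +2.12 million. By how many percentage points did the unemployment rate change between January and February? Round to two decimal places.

The unemployment rate changed by +1.43 percentage points.

January: labor force = 121.59 + 6.99 = 128.58; u = 6.99/128.58 = 5.44%.
February: labor force = 123.51 + 9.11 = 132.62; u = 9.11/132.62 = 6.87%.
Change = 6.87% − 5.44% = +1.43 pp.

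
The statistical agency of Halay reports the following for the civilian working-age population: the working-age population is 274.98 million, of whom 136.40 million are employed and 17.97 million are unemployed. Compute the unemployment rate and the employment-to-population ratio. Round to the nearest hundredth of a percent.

Unemployment rate ≈ 11.64%; employment-population ratio ≈ 49.60%.

Labor force = employed + unemployed = 136.40 + 17.97 = 154.37 million.
Unemployment rate = 17.97 / 154.37 = 11.64%.
Employment-population ratio = 136.40 / 274.98 = 49.60%.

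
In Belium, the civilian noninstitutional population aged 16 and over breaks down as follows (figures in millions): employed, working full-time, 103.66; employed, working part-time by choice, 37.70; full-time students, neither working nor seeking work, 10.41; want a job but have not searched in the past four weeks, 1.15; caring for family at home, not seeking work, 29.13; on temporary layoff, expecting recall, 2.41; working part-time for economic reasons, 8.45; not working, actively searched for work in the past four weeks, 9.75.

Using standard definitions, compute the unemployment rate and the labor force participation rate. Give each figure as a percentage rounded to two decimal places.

Unemployment rate ≈ 7.51%; labor force participation rate ≈ 79.92%.

Employed = 103.66 + 37.70 + 8.45 = 149.81 million (anyone who worked, including part-time for economic reasons, counts as employed).
Unemployed = 2.41 + 9.75 = 12.16 million (jobless and actively searching, or on temporary layoff).
Labor force = 149.81 + 12.16 = 161.97 million.
Not in labor force = 10.41 + 1.15 + 29.13 = 40.69 million (those not working and not actively searching are outside the labor force — including those who want a job but have given up searching).
Civilian working-age population = 161.97 + 40.69 = 202.66 million.
Unemployment rate = 12.16 / 161.97 = 7.51%.
Labor force participation rate = 161.97 / 202.66 = 79.92%.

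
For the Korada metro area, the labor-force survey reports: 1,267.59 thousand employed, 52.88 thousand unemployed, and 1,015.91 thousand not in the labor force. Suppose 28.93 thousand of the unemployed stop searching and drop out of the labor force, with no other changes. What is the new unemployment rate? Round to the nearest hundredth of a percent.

Initially, labor force = 1,267.59 + 52.88 = 1,320.47 thousand, so u = 52.88/1,320.47 = 4.00%.
After the change, unemployed and labor force both fall by 28.93 → E = 1,267.59, U = 23.95, labor force = 1,291.54 thousand.
New unemployment rate = 23.95 / 1,291.54 = 1.85%.

New unemployment rate ≈ 1.85%.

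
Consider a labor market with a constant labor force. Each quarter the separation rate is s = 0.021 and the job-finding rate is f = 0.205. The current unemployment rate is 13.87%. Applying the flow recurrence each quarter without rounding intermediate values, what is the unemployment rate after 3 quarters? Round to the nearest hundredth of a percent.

With a fixed labor force, u_{t+1} = u_t + s·(1−u_t) − f·u_t = u_t·(1−s−f) + s.
Here 1−s−f = 0.774 and s = 0.021.
u_1 = 0.138700 × 0.774 + 0.021 = 0.128354.
u_2 = 0.128354 × 0.774 + 0.021 = 0.120346.
u_3 = 0.120346 × 0.774 + 0.021 = 0.114148.

Unemployment rate after three quarters ≈ 11.41%.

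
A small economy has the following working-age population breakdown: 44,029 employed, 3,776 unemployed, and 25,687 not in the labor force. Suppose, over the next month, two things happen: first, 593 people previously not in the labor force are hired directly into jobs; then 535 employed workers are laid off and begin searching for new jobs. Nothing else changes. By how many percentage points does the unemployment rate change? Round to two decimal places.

Initially, labor force = 44,029 + 3,776 = 47,805, so u = 3,776/47,805 = 7.90%.
After the first change, employed and labor force both rise by 593; unemployed unchanged → E = 44,622, U = 3,776, labor force = 48,398.
After the second change, employed falls and unemployed rises by 535; labor force unchanged → E = 44,087, U = 4,311, labor force = 48,398.
New unemployment rate = 4,311 / 48,398 = 8.91%.
Change = 8.91% − 7.90% = +1.01 percentage points.

The unemployment rate changes by +1.01 percentage points.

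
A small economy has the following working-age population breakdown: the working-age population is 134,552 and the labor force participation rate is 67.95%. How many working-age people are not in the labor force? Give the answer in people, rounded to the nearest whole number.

About 43,124 are not in the labor force.

Share not in the labor force = 1 − 0.6795 = 0.3205.
Not in labor force = 0.3205 × 134,552 ≈ 43,124.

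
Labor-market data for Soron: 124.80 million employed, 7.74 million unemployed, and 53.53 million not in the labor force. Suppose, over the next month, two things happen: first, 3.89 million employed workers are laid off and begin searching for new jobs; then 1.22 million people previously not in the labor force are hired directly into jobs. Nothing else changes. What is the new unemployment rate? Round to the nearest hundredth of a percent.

Initially, labor force = 124.80 + 7.74 = 132.54 million, so u = 7.74/132.54 = 5.84%.
After the first change, employed falls and unemployed rises by 3.89; labor force unchanged → E = 120.91, U = 11.63, labor force = 132.54 million.
After the second change, employed and labor force both rise by 1.22; unemployed unchanged → E = 122.13, U = 11.63, labor force = 133.76 million.
New unemployment rate = 11.63 / 133.76 = 8.69%.

New unemployment rate ≈ 8.69%.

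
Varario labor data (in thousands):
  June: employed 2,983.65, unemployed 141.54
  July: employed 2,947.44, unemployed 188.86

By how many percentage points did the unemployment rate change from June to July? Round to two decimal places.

June: labor force = 2,983.65 + 141.54 = 3,125.19; u = 141.54/3,125.19 = 4.53%.
July: labor force = 2,947.44 + 188.86 = 3,136.30; u = 188.86/3,136.30 = 6.02%.
Change = 6.02% − 4.53% = +1.49 pp.

The unemployment rate changed by +1.49 percentage points.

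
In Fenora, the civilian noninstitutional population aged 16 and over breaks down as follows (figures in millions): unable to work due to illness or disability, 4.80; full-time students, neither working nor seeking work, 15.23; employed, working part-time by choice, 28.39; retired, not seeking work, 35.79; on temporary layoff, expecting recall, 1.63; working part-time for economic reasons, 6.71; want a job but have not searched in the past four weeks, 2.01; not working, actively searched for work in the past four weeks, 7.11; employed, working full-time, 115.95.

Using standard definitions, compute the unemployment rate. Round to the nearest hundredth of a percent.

Employed = 28.39 + 6.71 + 115.95 = 151.05 million (anyone who worked, including part-time for economic reasons, counts as employed).
Unemployed = 1.63 + 7.11 = 8.74 million (jobless and actively searching, or on temporary layoff).
Labor force = 151.05 + 8.74 = 159.79 million.
Unemployment rate = 8.74 / 159.79 = 5.47%.

Unemployment rate ≈ 5.47%.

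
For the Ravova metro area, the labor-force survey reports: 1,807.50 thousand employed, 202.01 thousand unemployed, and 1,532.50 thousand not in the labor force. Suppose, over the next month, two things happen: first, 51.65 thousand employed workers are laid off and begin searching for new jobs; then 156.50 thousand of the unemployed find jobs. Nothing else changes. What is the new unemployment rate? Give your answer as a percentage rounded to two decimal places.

Initially, labor force = 1,807.50 + 202.01 = 2,009.51 thousand, so u = 202.01/2,009.51 = 10.05%.
After the first change, employed falls and unemployed rises by 51.65; labor force unchanged → E = 1,755.85, U = 253.66, labor force = 2,009.51 thousand.
After the second change, unemployed falls and employed rises by 156.50; labor force unchanged → E = 1,912.35, U = 97.16, labor force = 2,009.51 thousand.
New unemployment rate = 97.16 / 2,009.51 = 4.84%.

New unemployment rate ≈ 4.84%.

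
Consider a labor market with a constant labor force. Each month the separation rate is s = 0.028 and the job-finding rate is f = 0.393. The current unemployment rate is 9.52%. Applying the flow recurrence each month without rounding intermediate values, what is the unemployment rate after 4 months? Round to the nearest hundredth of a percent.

Unemployment rate after four months ≈ 6.97%.

With a fixed labor force, u_{t+1} = u_t + s·(1−u_t) − f·u_t = u_t·(1−s−f) + s.
Here 1−s−f = 0.579 and s = 0.028.
u_1 = 0.095200 × 0.579 + 0.028 = 0.083121.
u_2 = 0.083121 × 0.579 + 0.028 = 0.076127.
u_3 = 0.076127 × 0.579 + 0.028 = 0.072078.
u_4 = 0.072078 × 0.579 + 0.028 = 0.069733.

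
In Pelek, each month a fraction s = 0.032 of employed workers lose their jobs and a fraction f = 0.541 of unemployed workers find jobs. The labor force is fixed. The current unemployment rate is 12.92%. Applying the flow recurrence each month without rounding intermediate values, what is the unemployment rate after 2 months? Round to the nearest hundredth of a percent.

With a fixed labor force, u_{t+1} = u_t + s·(1−u_t) − f·u_t = u_t·(1−s−f) + s.
Here 1−s−f = 0.427 and s = 0.032.
u_1 = 0.129200 × 0.427 + 0.032 = 0.087168.
u_2 = 0.087168 × 0.427 + 0.032 = 0.069221.

Unemployment rate after two months ≈ 6.92%.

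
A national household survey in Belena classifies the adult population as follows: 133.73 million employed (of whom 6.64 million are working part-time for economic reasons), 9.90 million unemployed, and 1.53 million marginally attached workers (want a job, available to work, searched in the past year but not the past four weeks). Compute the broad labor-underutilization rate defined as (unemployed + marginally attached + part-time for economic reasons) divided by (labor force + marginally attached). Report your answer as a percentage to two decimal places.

Labor force = 133.73 + 9.90 = 143.63 million.
Numerator = 9.90 + 1.53 + 6.64 = 18.07 million.
Denominator = 143.63 + 1.53 = 145.16 million.
Broad rate = 18.07 / 145.16 = 12.45%.

Broad underutilization rate ≈ 12.45%.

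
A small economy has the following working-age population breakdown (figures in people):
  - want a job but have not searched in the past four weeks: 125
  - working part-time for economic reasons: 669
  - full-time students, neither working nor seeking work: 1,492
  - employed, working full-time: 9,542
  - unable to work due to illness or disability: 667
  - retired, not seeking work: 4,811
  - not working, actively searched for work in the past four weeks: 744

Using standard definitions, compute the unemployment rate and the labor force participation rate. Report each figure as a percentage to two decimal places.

Employed = 669 + 9,542 = 10,211 (anyone who worked, including part-time for economic reasons, counts as employed).
Unemployed = 744.
Labor force = 10,211 + 744 = 10,955.
Not in labor force = 125 + 1,492 + 667 + 4,811 = 7,095 (those not working and not actively searching are outside the labor force — including those who want a job but have given up searching).
Civilian working-age population = 10,955 + 7,095 = 18,050.
Unemployment rate = 744 / 10,955 = 6.79%.
Labor force participation rate = 10,955 / 18,050 = 60.69%.

Unemployment rate ≈ 6.79%; labor force participation rate ≈ 60.69%.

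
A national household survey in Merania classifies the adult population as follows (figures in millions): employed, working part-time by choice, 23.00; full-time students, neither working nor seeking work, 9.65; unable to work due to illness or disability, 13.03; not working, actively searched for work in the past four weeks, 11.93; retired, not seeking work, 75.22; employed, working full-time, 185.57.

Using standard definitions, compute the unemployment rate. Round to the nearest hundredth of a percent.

Employed = 23.00 + 185.57 = 208.57 million.
Unemployed = 11.93 million.
Labor force = 208.57 + 11.93 = 220.50 million.
Unemployment rate = 11.93 / 220.50 = 5.41%.

Unemployment rate ≈ 5.41%.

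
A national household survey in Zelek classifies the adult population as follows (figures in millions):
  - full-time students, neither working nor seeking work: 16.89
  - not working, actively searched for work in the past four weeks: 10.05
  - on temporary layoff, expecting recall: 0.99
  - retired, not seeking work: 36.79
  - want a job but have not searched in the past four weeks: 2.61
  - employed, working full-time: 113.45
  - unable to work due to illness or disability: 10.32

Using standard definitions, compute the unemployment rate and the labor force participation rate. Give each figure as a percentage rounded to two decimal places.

Unemployment rate ≈ 8.87%; labor force participation rate ≈ 65.14%.

Employed = 113.45 million.
Unemployed = 10.05 + 0.99 = 11.04 million (jobless and actively searching, or on temporary layoff).
Labor force = 113.45 + 11.04 = 124.49 million.
Not in labor force = 16.89 + 36.79 + 2.61 + 10.32 = 66.61 million (those not working and not actively searching are outside the labor force — including those who want a job but have given up searching).
Civilian working-age population = 124.49 + 66.61 = 191.10 million.
Unemployment rate = 11.04 / 124.49 = 8.87%.
Labor force participation rate = 124.49 / 191.10 = 65.14%.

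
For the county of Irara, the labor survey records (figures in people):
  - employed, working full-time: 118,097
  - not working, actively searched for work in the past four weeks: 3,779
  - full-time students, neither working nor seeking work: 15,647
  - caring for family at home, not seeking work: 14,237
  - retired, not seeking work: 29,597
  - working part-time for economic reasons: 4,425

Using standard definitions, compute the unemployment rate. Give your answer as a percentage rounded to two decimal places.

Unemployment rate ≈ 2.99%.

Employed = 118,097 + 4,425 = 122,522 (anyone who worked, including part-time for economic reasons, counts as employed).
Unemployed = 3,779.
Labor force = 122,522 + 3,779 = 126,301.
Unemployment rate = 3,779 / 126,301 = 2.99%.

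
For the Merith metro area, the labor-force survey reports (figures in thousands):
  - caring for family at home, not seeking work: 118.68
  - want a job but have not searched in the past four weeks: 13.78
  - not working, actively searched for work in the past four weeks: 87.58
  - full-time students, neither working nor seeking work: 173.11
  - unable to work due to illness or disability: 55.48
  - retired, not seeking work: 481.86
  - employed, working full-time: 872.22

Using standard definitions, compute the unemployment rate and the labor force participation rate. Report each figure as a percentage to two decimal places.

Employed = 872.22 thousand.
Unemployed = 87.58 thousand.
Labor force = 872.22 + 87.58 = 959.80 thousand.
Not in labor force = 118.68 + 13.78 + 173.11 + 55.48 + 481.86 = 842.91 thousand (those not working and not actively searching are outside the labor force — including those who want a job but have given up searching).
Civilian working-age population = 959.80 + 842.91 = 1,802.71 thousand.
Unemployment rate = 87.58 / 959.80 = 9.12%.
Labor force participation rate = 959.80 / 1,802.71 = 53.24%.

Unemployment rate ≈ 9.12%; labor force participation rate ≈ 53.24%.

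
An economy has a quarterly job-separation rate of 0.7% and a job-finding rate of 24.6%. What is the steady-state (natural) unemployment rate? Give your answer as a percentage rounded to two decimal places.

Steady-state unemployment rate ≈ 2.77%.

At steady state the flows balance: s·E = f·U, so U/(E+U) = s/(s+f).
u* = 0.7 / (0.7 + 24.6) = 0.7 / 25.30 = 2.77%.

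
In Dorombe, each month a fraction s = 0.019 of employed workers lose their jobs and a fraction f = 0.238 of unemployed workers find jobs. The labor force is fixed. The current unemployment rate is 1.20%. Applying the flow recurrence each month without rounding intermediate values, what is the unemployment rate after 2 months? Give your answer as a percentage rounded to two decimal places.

Unemployment rate after two months ≈ 3.97%.

With a fixed labor force, u_{t+1} = u_t + s·(1−u_t) − f·u_t = u_t·(1−s−f) + s.
Here 1−s−f = 0.743 and s = 0.019.
u_1 = 0.012000 × 0.743 + 0.019 = 0.027916.
u_2 = 0.027916 × 0.743 + 0.019 = 0.039742.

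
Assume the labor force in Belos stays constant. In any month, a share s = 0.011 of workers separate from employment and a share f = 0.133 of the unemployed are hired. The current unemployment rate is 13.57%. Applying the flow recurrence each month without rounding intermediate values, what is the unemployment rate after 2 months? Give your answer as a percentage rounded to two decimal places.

Unemployment rate after two months ≈ 11.98%.

With a fixed labor force, u_{t+1} = u_t + s·(1−u_t) − f·u_t = u_t·(1−s−f) + s.
Here 1−s−f = 0.856 and s = 0.011.
u_1 = 0.135700 × 0.856 + 0.011 = 0.127159.
u_2 = 0.127159 × 0.856 + 0.011 = 0.119848.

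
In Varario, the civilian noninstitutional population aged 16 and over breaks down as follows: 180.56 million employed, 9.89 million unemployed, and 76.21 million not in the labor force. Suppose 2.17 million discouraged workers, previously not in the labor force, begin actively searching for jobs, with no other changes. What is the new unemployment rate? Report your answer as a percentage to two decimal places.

Initially, labor force = 180.56 + 9.89 = 190.45 million, so u = 9.89/190.45 = 5.19%.
After the change, unemployed and labor force both rise by 2.17 → E = 180.56, U = 12.06, labor force = 192.62 million.
New unemployment rate = 12.06 / 192.62 = 6.26%.

New unemployment rate ≈ 6.26%.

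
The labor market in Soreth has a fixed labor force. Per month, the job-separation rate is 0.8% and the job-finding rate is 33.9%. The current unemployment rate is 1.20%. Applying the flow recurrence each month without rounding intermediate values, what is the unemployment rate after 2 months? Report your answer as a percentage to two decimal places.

With a fixed labor force, u_{t+1} = u_t + s·(1−u_t) − f·u_t = u_t·(1−s−f) + s.
Here 1−s−f = 0.653 and s = 0.008.
u_1 = 0.012000 × 0.653 + 0.008 = 0.015836.
u_2 = 0.015836 × 0.653 + 0.008 = 0.018341.

Unemployment rate after two months ≈ 1.83%.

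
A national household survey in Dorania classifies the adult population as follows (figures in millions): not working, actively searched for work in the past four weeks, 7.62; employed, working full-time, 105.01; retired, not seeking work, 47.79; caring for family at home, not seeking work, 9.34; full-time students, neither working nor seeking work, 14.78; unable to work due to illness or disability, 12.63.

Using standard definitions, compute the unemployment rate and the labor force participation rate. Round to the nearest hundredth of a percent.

Employed = 105.01 million.
Unemployed = 7.62 million.
Labor force = 105.01 + 7.62 = 112.63 million.
Not in labor force = 47.79 + 9.34 + 14.78 + 12.63 = 84.54 million (those not working and not actively searching are outside the labor force).
Civilian working-age population = 112.63 + 84.54 = 197.17 million.
Unemployment rate = 7.62 / 112.63 = 6.77%.
Labor force participation rate = 112.63 / 197.17 = 57.12%.

Unemployment rate ≈ 6.77%; labor force participation rate ≈ 57.12%.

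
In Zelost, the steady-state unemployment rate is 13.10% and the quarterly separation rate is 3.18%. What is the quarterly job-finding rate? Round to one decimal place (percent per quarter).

From u* = s/(s+f): f = s·(1−u)/u.
f = 3.18 × (1 − 0.1310) / 0.1310 = 2.7634 / 0.1310 ≈ 21.1% per quarter.

Job-finding rate ≈ 21.1% per quarter.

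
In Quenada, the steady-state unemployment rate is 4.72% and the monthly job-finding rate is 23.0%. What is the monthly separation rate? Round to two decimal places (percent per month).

Separation rate ≈ 1.14% per month.

From u* = s/(s+f): s = u·f/(1−u).
s = 0.0472 × 23.0 / (1 − 0.0472) = 1.0856 / 0.9528 ≈ 1.14% per month.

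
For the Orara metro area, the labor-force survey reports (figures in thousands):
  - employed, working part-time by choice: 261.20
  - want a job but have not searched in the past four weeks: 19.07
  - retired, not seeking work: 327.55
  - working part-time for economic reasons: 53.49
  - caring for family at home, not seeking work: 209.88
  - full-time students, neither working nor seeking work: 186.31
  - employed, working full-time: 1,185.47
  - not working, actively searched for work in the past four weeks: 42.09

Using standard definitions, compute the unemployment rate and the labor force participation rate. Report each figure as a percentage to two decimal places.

Unemployment rate ≈ 2.73%; labor force participation rate ≈ 67.49%.

Employed = 261.20 + 53.49 + 1,185.47 = 1,500.16 thousand (anyone who worked, including part-time for economic reasons, counts as employed).
Unemployed = 42.09 thousand.
Labor force = 1,500.16 + 42.09 = 1,542.25 thousand.
Not in labor force = 19.07 + 327.55 + 209.88 + 186.31 = 742.81 thousand (those not working and not actively searching are outside the labor force — including those who want a job but have given up searching).
Civilian working-age population = 1,542.25 + 742.81 = 2,285.06 thousand.
Unemployment rate = 42.09 / 1,542.25 = 2.73%.
Labor force participation rate = 1,542.25 / 2,285.06 = 67.49%.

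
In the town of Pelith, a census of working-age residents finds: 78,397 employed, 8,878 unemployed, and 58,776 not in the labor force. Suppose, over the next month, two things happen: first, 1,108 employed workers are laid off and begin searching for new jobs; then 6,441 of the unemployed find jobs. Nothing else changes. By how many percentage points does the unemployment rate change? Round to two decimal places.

Initially, labor force = 78,397 + 8,878 = 87,275, so u = 8,878/87,275 = 10.17%.
After the first change, employed falls and unemployed rises by 1,108; labor force unchanged → E = 77,289, U = 9,986, labor force = 87,275.
After the second change, unemployed falls and employed rises by 6,441; labor force unchanged → E = 83,730, U = 3,545, labor force = 87,275.
New unemployment rate = 3,545 / 87,275 = 4.06%.
Change = 4.06% − 10.17% = −6.11 percentage points.

The unemployment rate changes by −6.11 percentage points.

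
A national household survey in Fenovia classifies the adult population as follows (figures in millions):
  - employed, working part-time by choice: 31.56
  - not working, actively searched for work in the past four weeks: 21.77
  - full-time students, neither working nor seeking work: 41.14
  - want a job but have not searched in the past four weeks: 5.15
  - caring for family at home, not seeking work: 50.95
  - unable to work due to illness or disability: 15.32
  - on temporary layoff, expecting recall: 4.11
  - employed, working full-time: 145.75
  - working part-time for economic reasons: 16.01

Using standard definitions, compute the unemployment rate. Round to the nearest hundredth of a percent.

Unemployment rate ≈ 11.81%.

Employed = 31.56 + 145.75 + 16.01 = 193.32 million (anyone who worked, including part-time for economic reasons, counts as employed).
Unemployed = 21.77 + 4.11 = 25.88 million (jobless and actively searching, or on temporary layoff).
Labor force = 193.32 + 25.88 = 219.20 million.
Unemployment rate = 25.88 / 219.20 = 11.81%.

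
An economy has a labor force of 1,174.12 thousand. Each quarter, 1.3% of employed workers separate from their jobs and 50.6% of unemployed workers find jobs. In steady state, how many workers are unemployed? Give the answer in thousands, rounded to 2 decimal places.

About 29.41 thousand are unemployed in steady state.

Steady-state unemployment rate u* = s/(s+f) = 1.3/(1.3+50.6) = 0.025048.
Unemployed = u* × labor force = 0.025048 × 1,174.12 ≈ 29.41 thousand.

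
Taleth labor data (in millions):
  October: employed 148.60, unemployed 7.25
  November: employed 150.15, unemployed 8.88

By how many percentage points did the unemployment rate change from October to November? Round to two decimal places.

October: labor force = 148.60 + 7.25 = 155.85; u = 7.25/155.85 = 4.65%.
November: labor force = 150.15 + 8.88 = 159.03; u = 8.88/159.03 = 5.58%.
Change = 5.58% − 4.65% = +0.93 pp.

The unemployment rate changed by +0.93 percentage points.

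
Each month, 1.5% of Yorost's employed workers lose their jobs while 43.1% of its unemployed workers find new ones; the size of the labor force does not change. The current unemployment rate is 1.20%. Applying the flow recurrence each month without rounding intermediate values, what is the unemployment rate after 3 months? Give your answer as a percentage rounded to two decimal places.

With a fixed labor force, u_{t+1} = u_t + s·(1−u_t) − f·u_t = u_t·(1−s−f) + s.
Here 1−s−f = 0.554 and s = 0.015.
u_1 = 0.012000 × 0.554 + 0.015 = 0.021648.
u_2 = 0.021648 × 0.554 + 0.015 = 0.026993.
u_3 = 0.026993 × 0.554 + 0.015 = 0.029954.

Unemployment rate after three months ≈ 3.00%.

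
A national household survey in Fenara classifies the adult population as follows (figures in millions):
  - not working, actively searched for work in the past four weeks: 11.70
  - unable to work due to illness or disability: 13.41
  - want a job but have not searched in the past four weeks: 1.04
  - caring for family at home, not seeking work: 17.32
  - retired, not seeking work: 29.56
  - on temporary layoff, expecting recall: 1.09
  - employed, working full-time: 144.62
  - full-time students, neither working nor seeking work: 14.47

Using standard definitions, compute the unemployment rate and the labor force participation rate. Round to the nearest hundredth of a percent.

Unemployment rate ≈ 8.13%; labor force participation rate ≈ 67.50%.

Employed = 144.62 million.
Unemployed = 11.70 + 1.09 = 12.79 million (jobless and actively searching, or on temporary layoff).
Labor force = 144.62 + 12.79 = 157.41 million.
Not in labor force = 13.41 + 1.04 + 17.32 + 29.56 + 14.47 = 75.80 million (those not working and not actively searching are outside the labor force — including those who want a job but have given up searching).
Civilian working-age population = 157.41 + 75.80 = 233.21 million.
Unemployment rate = 12.79 / 157.41 = 8.13%.
Labor force participation rate = 157.41 / 233.21 = 67.50%.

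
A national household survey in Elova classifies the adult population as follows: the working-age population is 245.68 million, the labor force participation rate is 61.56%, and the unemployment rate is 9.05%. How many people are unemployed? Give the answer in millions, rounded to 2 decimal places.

Labor force = 0.6156 × 245.68 = 151.24 million.
Unemployed = 0.0905 × 151.24 ≈ 13.69 million.

About 13.69 million are unemployed.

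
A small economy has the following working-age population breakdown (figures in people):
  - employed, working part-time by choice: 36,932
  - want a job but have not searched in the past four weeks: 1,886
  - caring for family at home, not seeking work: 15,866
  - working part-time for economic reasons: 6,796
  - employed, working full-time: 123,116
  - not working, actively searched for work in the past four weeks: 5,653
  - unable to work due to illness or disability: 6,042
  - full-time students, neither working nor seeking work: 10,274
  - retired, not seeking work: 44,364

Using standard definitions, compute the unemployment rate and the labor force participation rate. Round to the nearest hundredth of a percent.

Unemployment rate ≈ 3.28%; labor force participation rate ≈ 68.74%.

Employed = 36,932 + 6,796 + 123,116 = 166,844 (anyone who worked, including part-time for economic reasons, counts as employed).
Unemployed = 5,653.
Labor force = 166,844 + 5,653 = 172,497.
Not in labor force = 1,886 + 15,866 + 6,042 + 10,274 + 44,364 = 78,432 (those not working and not actively searching are outside the labor force — including those who want a job but have given up searching).
Civilian working-age population = 172,497 + 78,432 = 250,929.
Unemployment rate = 5,653 / 172,497 = 3.28%.
Labor force participation rate = 172,497 / 250,929 = 68.74%.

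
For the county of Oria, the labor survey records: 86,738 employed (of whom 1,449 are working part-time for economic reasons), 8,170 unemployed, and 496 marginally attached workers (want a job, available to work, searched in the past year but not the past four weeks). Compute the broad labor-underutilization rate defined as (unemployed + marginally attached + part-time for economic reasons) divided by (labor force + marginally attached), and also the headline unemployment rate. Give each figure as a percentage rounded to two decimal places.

Broad underutilization rate ≈ 10.60%; headline unemployment rate ≈ 8.61%.

Labor force = 86,738 + 8,170 = 94,908.
Numerator = 8,170 + 496 + 1,449 = 10,115.
Denominator = 94,908 + 496 = 95,404.
Broad rate = 10,115 / 95,404 = 10.60%.
Headline unemployment rate = 8,170 / 94,908 = 8.61%.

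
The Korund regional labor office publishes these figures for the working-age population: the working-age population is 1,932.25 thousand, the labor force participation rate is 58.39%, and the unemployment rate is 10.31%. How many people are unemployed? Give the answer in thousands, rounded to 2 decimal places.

About 116.32 thousand are unemployed.

Labor force = 0.5839 × 1,932.25 = 1,128.24 thousand.
Unemployed = 0.1031 × 1,128.24 ≈ 116.32 thousand.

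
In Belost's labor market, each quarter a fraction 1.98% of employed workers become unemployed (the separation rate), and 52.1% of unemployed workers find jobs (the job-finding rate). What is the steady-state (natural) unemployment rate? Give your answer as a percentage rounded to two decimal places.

Steady-state unemployment rate ≈ 3.66%.

At steady state the flows balance: s·E = f·U, so U/(E+U) = s/(s+f).
u* = 1.98 / (1.98 + 52.1) = 1.98 / 54.08 = 3.66%.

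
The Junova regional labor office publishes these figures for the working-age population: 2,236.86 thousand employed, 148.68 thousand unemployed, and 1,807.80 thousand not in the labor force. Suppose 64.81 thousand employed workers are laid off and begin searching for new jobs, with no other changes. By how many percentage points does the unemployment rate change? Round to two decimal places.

Initially, labor force = 2,236.86 + 148.68 = 2,385.54 thousand, so u = 148.68/2,385.54 = 6.23%.
After the change, employed falls and unemployed rises by 64.81; labor force unchanged → E = 2,172.05, U = 213.49, labor force = 2,385.54 thousand.
New unemployment rate = 213.49 / 2,385.54 = 8.95%.
Change = 8.95% − 6.23% = +2.72 percentage points.

The unemployment rate changes by +2.72 percentage points.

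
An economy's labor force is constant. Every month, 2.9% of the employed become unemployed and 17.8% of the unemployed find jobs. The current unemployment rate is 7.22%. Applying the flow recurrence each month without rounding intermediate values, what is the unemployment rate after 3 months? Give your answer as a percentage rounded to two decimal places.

With a fixed labor force, u_{t+1} = u_t + s·(1−u_t) − f·u_t = u_t·(1−s−f) + s.
Here 1−s−f = 0.793 and s = 0.029.
u_1 = 0.072200 × 0.793 + 0.029 = 0.086255.
u_2 = 0.086255 × 0.793 + 0.029 = 0.097400.
u_3 = 0.097400 × 0.793 + 0.029 = 0.106238.

Unemployment rate after three months ≈ 10.62%.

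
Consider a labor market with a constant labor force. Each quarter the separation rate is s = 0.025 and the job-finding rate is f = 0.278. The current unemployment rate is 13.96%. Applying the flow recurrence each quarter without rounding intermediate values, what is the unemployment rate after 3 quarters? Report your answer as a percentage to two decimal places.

With a fixed labor force, u_{t+1} = u_t + s·(1−u_t) − f·u_t = u_t·(1−s−f) + s.
Here 1−s−f = 0.697 and s = 0.025.
u_1 = 0.139600 × 0.697 + 0.025 = 0.122301.
u_2 = 0.122301 × 0.697 + 0.025 = 0.110244.
u_3 = 0.110244 × 0.697 + 0.025 = 0.101840.

Unemployment rate after three quarters ≈ 10.18%.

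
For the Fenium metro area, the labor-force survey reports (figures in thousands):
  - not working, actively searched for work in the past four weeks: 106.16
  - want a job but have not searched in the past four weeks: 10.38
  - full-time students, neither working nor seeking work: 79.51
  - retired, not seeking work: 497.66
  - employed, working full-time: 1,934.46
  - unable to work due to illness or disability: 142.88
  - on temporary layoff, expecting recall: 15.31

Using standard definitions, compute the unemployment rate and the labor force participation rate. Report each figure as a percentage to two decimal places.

Employed = 1,934.46 thousand.
Unemployed = 106.16 + 15.31 = 121.47 thousand (jobless and actively searching, or on temporary layoff).
Labor force = 1,934.46 + 121.47 = 2,055.93 thousand.
Not in labor force = 10.38 + 79.51 + 497.66 + 142.88 = 730.43 thousand (those not working and not actively searching are outside the labor force — including those who want a job but have given up searching).
Civilian working-age population = 2,055.93 + 730.43 = 2,786.36 thousand.
Unemployment rate = 121.47 / 2,055.93 = 5.91%.
Labor force participation rate = 2,055.93 / 2,786.36 = 73.79%.

Unemployment rate ≈ 5.91%; labor force participation rate ≈ 73.79%.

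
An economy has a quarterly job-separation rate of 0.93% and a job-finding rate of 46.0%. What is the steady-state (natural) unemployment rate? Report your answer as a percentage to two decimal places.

Steady-state unemployment rate ≈ 1.98%.

At steady state the flows balance: s·E = f·U, so U/(E+U) = s/(s+f).
u* = 0.93 / (0.93 + 46.0) = 0.93 / 46.93 = 1.98%.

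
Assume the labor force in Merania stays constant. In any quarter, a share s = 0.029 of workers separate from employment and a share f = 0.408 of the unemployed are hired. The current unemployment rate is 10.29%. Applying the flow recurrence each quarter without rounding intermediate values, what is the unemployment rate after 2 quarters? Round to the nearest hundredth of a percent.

Unemployment rate after two quarters ≈ 7.79%.

With a fixed labor force, u_{t+1} = u_t + s·(1−u_t) − f·u_t = u_t·(1−s−f) + s.
Here 1−s−f = 0.563 and s = 0.029.
u_1 = 0.102900 × 0.563 + 0.029 = 0.086933.
u_2 = 0.086933 × 0.563 + 0.029 = 0.077943.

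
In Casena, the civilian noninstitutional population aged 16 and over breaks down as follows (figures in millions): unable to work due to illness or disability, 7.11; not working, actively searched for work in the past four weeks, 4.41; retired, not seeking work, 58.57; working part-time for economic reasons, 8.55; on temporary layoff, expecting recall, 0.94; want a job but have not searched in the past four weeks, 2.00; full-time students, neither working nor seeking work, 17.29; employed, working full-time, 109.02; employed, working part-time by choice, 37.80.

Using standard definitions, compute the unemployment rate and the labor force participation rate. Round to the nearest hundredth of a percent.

Employed = 8.55 + 109.02 + 37.80 = 155.37 million (anyone who worked, including part-time for economic reasons, counts as employed).
Unemployed = 4.41 + 0.94 = 5.35 million (jobless and actively searching, or on temporary layoff).
Labor force = 155.37 + 5.35 = 160.72 million.
Not in labor force = 7.11 + 58.57 + 2.00 + 17.29 = 84.97 million (those not working and not actively searching are outside the labor force — including those who want a job but have given up searching).
Civilian working-age population = 160.72 + 84.97 = 245.69 million.
Unemployment rate = 5.35 / 160.72 = 3.33%.
Labor force participation rate = 160.72 / 245.69 = 65.42%.

Unemployment rate ≈ 3.33%; labor force participation rate ≈ 65.42%.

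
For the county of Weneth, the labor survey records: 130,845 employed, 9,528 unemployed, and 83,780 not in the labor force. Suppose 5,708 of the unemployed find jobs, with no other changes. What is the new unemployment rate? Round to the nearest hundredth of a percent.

Initially, labor force = 130,845 + 9,528 = 140,373, so u = 9,528/140,373 = 6.79%.
After the change, unemployed falls and employed rises by 5,708; labor force unchanged → E = 136,553, U = 3,820, labor force = 140,373.
New unemployment rate = 3,820 / 140,373 = 2.72%.

New unemployment rate ≈ 2.72%.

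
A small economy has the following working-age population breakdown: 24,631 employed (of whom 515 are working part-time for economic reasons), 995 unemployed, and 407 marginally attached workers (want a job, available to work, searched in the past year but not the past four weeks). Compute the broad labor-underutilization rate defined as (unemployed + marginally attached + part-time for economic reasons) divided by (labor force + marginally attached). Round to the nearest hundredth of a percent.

Labor force = 24,631 + 995 = 25,626.
Numerator = 995 + 407 + 515 = 1,917.
Denominator = 25,626 + 407 = 26,033.
Broad rate = 1,917 / 26,033 = 7.36%.

Broad underutilization rate ≈ 7.36%.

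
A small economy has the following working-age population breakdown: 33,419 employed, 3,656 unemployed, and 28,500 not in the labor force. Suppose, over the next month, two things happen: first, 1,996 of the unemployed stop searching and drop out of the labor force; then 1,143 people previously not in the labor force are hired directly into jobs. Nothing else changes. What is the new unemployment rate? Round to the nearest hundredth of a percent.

New unemployment rate ≈ 4.58%.

Initially, labor force = 33,419 + 3,656 = 37,075, so u = 3,656/37,075 = 9.86%.
After the first change, unemployed and labor force both fall by 1,996 → E = 33,419, U = 1,660, labor force = 35,079.
After the second change, employed and labor force both rise by 1,143; unemployed unchanged → E = 34,562, U = 1,660, labor force = 36,222.
New unemployment rate = 1,660 / 36,222 = 4.58%.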